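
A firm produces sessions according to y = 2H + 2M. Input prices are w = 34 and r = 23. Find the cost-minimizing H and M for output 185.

H* = 0, M* = 92.5

The inputs are perfect substitutes, so the firm uses whichever has the lower cost per unit of output.
Cost per unit of output via H is w/2 = 17; via M it is r/2 = 11.5. M is cheaper.
Producing y = 185 with M alone: H = 0, M = 92.5.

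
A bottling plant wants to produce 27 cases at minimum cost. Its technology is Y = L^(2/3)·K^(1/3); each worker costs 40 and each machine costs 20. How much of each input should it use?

Cost minimization requires the marginal rate of technical substitution to equal the input-price ratio: MP_L/MP_K = w/r.
Here MP_L/MP_K = (2/3)·(K/L)/(1/3) = 2·(K/L). Setting this equal to 40/20 = 2 gives K = L.
Substituting into Y = 27: L^(2/3)·(L)^(1/3) = 27.
Solving, L = 27 and K = 27.

L* = 27, K* = 27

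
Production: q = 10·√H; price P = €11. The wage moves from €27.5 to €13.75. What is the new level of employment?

H* = 16

From P·MP_H = w with MP_H = 5·H^(-1/2), the labor demand is H(w) = (55/w)^(2).
At w = 27.5: H = 4. At w = 13.75: H = 16.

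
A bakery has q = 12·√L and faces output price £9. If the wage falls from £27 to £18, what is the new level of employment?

From P·MP_L = w with MP_L = 6·L^(-1/2), the labor demand is L(w) = (54/w)^(2).
At w = 27: L = 4. At w = 18: L = 9.

L* = 9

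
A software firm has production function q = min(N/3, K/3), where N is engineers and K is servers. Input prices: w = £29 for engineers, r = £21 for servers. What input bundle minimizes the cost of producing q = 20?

With a fixed-proportions technology, the cost-minimizing bundle uses no slack in either input: N/3 = K/3 = q.
So N = 3·20 = 60 and K = 3·20 = 60.

N* = 60, K* = 60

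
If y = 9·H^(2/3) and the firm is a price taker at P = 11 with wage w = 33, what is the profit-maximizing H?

H* = 8

MP_H = (2/3)·9·H^(-1/3) = 6·H^(-1/3).
Profit maximization for a price taker requires P·MP_H = w: 11·6·H^(-1/3) = 33.
So H^(-1/3) = 0.5, which gives H = 8.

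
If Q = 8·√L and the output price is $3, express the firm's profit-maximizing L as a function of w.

MP_L = (1/2)·8·L^(-1/2) = 4·L^(-1/2).
Setting P·MP_L = w: 12·L^(-1/2) = w.
Solving for L: L^(-1/2) = w/12, so L = (12/w)^(2).

L(w) = 144/w²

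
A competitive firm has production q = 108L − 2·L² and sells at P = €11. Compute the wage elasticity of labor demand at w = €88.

ε = -0.08

From P·MP_L = w with MP_L = 108 − 4L, labor demand is L(w) = (108 − w/11)/4.
dL/dw = −1/(44) = -1/44.
At w = 88, L = 25, so ε = (dL/dw)·(w/L) = (-1/44)·(88/25) = -0.08.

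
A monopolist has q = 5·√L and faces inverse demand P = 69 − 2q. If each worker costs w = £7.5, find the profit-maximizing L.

L* = 9

Marginal revenue from the inverse demand is MR = 69 − 4q.
The marginal product is MP_L = 2.5·L^(-1/2).
A monopolist hires until marginal revenue product equals the wage: MR·MP_L = w.
At L, q = 5·√L. Substituting and solving: (69 − 20·√L)·2.5·L^(-1/2) = 7.5 gives L = 9.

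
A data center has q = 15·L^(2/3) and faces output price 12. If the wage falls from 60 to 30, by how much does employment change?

From P·MP_L = w with MP_L = 10·L^(-1/3), the labor demand is L(w) = (120/w)^(3).
At w = 60: L = 8. At w = 30: L = 64.
ΔL = 64 − 8 = 56.

ΔL = 56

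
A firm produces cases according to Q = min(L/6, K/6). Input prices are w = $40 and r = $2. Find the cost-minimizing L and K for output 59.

With a fixed-proportions technology, the cost-minimizing bundle uses no slack in either input: L/6 = K/6 = Q.
So L = 6·59 = 354 and K = 6·59 = 354.

L* = 354, K* = 354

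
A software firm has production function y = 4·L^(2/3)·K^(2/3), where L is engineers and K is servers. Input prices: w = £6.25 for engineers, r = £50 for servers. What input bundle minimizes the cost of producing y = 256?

L* = 64, K* = 8

Cost minimization requires the marginal rate of technical substitution to equal the input-price ratio: MP_L/MP_K = w/r.
Here MP_L/MP_K = (2/3)·(K/L)/(2/3) = (K/L). Setting this equal to 6.25/50 = 0.125 gives K = 0.125L.
Substituting into y = 256: 4·L^(2/3)·(0.125L)^(2/3) = 256.
Solving, L = 64 and K = 8.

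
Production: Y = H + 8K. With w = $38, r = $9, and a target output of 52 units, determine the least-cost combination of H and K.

H* = 0, K* = 6.5

The inputs are perfect substitutes, so the firm uses whichever has the lower cost per unit of output.
Cost per unit of output via H is 38; via K it is 1.125. K is cheaper.
Producing Y = 52 with K alone: H = 0, K = 6.5.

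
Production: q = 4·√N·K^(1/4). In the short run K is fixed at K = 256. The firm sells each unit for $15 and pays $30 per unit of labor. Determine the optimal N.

N* = 16

With K = 256, MP_N = (1/2)·4·N^(-1/2)·256^(1/4) = 8·N^(-1/2).
Profit maximization for a price taker requires P·MP_N = w: 15·8·N^(-1/2) = 30.
So N^(-1/2) = 0.25, which gives N = 16.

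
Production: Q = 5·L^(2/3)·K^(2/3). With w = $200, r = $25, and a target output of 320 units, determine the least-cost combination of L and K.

L* = 8, K* = 64

Cost minimization requires the marginal rate of technical substitution to equal the input-price ratio: MP_L/MP_K = w/r.
Here MP_L/MP_K = (2/3)·(K/L)/(2/3) = (K/L). Setting this equal to 200/25 = 8 gives K = 8L.
Substituting into Q = 320: 5·L^(2/3)·(8L)^(2/3) = 320.
Solving, L = 8 and K = 64.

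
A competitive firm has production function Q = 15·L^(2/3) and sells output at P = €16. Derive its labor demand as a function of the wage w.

MP_L = (2/3)·15·L^(-1/3) = 10·L^(-1/3).
Setting P·MP_L = w: 160·L^(-1/3) = w.
Solving for L: L^(-1/3) = w/160, so L = (160/w)^(3).

L(w) = 4096000/w³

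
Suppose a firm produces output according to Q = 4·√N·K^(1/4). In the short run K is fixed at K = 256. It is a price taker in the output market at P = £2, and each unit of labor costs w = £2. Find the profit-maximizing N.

N* = 64

With K = 256, MP_N = (1/2)·4·N^(-1/2)·256^(1/4) = 8·N^(-1/2).
Profit maximization for a price taker requires P·MP_N = w: 2·8·N^(-1/2) = 2.
So N^(-1/2) = 0.125, which gives N = 64.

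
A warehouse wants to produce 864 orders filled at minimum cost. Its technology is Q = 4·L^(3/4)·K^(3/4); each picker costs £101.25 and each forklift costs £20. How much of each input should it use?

L* = 16, K* = 81

Cost minimization requires the marginal rate of technical substitution to equal the input-price ratio: MP_L/MP_K = w/r.
Here MP_L/MP_K = (3/4)·(K/L)/(3/4) = (K/L). Setting this equal to 101.25/20 = 5.0625 gives K = 5.0625L.
Substituting into Q = 864: 4·L^(3/4)·(5.0625L)^(3/4) = 864.
Solving, L = 16 and K = 81.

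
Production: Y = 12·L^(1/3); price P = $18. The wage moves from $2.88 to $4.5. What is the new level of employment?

From P·MP_L = w with MP_L = 4·L^(-2/3), the labor demand is L(w) = (72/w)^(3/2).
At w = 2.88: L = 125. At w = 4.5: L = 64.

L* = 64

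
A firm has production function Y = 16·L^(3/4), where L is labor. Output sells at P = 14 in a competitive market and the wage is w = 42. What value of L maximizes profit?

MP_L = (3/4)·16·L^(-1/4) = 12·L^(-1/4).
Profit maximization for a price taker requires P·MP_L = w: 14·12·L^(-1/4) = 42.
So L^(-1/4) = 0.25, which gives L = 256.

L* = 256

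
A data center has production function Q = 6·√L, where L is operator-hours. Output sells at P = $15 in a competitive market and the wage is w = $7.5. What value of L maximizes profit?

L* = 36

MP_L = (1/2)·6·L^(-1/2) = 3·L^(-1/2).
Profit maximization for a price taker requires P·MP_L = w: 15·3·L^(-1/2) = 7.5.
So L^(-1/2) = 1/6, which gives L = 36.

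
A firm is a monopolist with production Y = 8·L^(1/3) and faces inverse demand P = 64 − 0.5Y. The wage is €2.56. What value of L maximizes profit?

Marginal revenue from the inverse demand is MR = 64 − Y.
The marginal product is MP_L = (8/3)·L^(-2/3).
A monopolist hires until marginal revenue product equals the wage: MR·MP_L = w.
At L, Y = 8·L^(1/3). Substituting and solving: (64 − 8·L^(1/3))·(8/3)·L^(-2/3) = 2.56 gives L = 125.

L* = 125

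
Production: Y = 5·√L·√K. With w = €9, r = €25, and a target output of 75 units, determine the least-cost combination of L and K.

L* = 25, K* = 9

Cost minimization requires the marginal rate of technical substitution to equal the input-price ratio: MP_L/MP_K = w/r.
Here MP_L/MP_K = (1/2)·(K/L)/(1/2) = (K/L). Setting this equal to 9/25 = 0.36 gives K = 0.36L.
Substituting into Y = 75: 5·L^(1/2)·(0.36L)^(1/2) = 75.
Solving, L = 25 and K = 9.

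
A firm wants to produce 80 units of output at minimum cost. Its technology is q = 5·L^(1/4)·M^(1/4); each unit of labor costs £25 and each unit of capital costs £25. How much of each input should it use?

L* = 256, M* = 256

Cost minimization requires the marginal rate of technical substitution to equal the input-price ratio: MP_L/MP_M = w/r.
Here MP_L/MP_M = (1/4)·(M/L)/(1/4) = (M/L). Setting this equal to 25/25 = 1 gives M = L.
Substituting into q = 80: 5·L^(1/4)·(L)^(1/4) = 80.
Solving, L = 256 and M = 256.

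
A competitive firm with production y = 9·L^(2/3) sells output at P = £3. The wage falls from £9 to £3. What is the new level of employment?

L* = 216

From P·MP_L = w with MP_L = 6·L^(-1/3), the labor demand is L(w) = (18/w)^(3).
At w = 9: L = 8. At w = 3: L = 216.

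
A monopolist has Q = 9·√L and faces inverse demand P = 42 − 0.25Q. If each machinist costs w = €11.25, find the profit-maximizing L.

Marginal revenue from the inverse demand is MR = 42 − 0.5Q.
The marginal product is MP_L = 4.5·L^(-1/2).
A monopolist hires until marginal revenue product equals the wage: MR·MP_L = w.
At L, Q = 9·√L. Substituting and solving: (42 − 4.5·√L)·4.5·L^(-1/2) = 11.25 gives L = 36.

L* = 36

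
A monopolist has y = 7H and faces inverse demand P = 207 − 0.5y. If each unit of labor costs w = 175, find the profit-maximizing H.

Marginal revenue from the inverse demand is MR = 207 − y.
The marginal product is MP_H = 7.
A monopolist hires until marginal revenue product equals the wage: MR·MP_H = w.
(207 − 7H)·7 = 175, so H = 26.

H* = 26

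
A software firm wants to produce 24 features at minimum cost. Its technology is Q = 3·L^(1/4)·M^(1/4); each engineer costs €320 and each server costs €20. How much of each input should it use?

L* = 16, M* = 256

Cost minimization requires the marginal rate of technical substitution to equal the input-price ratio: MP_L/MP_M = w/r.
Here MP_L/MP_M = (1/4)·(M/L)/(1/4) = (M/L). Setting this equal to 320/20 = 16 gives M = 16L.
Substituting into Q = 24: 3·L^(1/4)·(16L)^(1/4) = 24.
Solving, L = 16 and M = 256.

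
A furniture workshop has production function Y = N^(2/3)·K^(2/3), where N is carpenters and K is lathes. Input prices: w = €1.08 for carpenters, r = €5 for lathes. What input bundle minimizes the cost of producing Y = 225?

Cost minimization requires the marginal rate of technical substitution to equal the input-price ratio: MP_N/MP_K = w/r.
Here MP_N/MP_K = (2/3)·(K/N)/(2/3) = (K/N). Setting this equal to 1.08/5 = 0.216 gives K = 0.216N.
Substituting into Y = 225: N^(2/3)·(0.216N)^(2/3) = 225.
Solving, N = 125 and K = 27.

N* = 125, K* = 27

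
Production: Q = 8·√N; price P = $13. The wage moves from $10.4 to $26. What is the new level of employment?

From P·MP_N = w with MP_N = 4·N^(-1/2), the labor demand is N(w) = (52/w)^(2).
At w = 10.4: N = 25. At w = 26: N = 4.

N* = 4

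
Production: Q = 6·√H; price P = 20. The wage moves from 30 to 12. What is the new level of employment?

H* = 25

From P·MP_H = w with MP_H = 3·H^(-1/2), the labor demand is H(w) = (60/w)^(2).
At w = 30: H = 4. At w = 12: H = 25.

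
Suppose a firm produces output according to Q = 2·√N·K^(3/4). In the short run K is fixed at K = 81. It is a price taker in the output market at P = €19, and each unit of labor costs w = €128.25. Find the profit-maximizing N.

N* = 16

With K = 81, MP_N = (1/2)·2·N^(-1/2)·81^(3/4) = 27·N^(-1/2).
Profit maximization for a price taker requires P·MP_N = w: 19·27·N^(-1/2) = 128.25.
So N^(-1/2) = 0.25, which gives N = 16.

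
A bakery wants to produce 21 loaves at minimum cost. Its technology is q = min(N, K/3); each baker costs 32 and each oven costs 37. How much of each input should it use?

N* = 21, K* = 63

With a fixed-proportions technology, the cost-minimizing bundle uses no slack in either input: N = K/3 = q.
So N = 21 and K = 3·21 = 63.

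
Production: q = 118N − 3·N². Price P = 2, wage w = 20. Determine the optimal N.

N* = 18

The marginal product of N is MP_N = 118 − 6N.
A price-taking firm hires until the value of the marginal product equals the wage: P·MP_N = w, so 2·(118 − 6N) = 20.
Then 118 − 6N = 10, giving N = 18.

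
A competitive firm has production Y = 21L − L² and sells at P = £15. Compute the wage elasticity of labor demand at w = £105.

ε = -0.5

From P·MP_L = w with MP_L = 21 − 2L, labor demand is L(w) = (21 − w/15)/2.
dL/dw = −1/(30) = -1/30.
At w = 105, L = 7, so ε = (dL/dw)·(w/L) = (-1/30)·(105/7) = -0.5.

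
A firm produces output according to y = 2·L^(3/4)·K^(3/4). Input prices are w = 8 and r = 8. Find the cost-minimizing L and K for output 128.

L* = 16, K* = 16

Cost minimization requires the marginal rate of technical substitution to equal the input-price ratio: MP_L/MP_K = w/r.
Here MP_L/MP_K = (3/4)·(K/L)/(3/4) = (K/L). Setting this equal to 8/8 = 1 gives K = L.
Substituting into y = 128: 2·L^(3/4)·(L)^(3/4) = 128.
Solving, L = 16 and K = 16.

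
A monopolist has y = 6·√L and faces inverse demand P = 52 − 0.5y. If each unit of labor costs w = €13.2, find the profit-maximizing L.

Marginal revenue from the inverse demand is MR = 52 − y.
The marginal product is MP_L = 3·L^(-1/2).
A monopolist hires until marginal revenue product equals the wage: MR·MP_L = w.
At L, y = 6·√L. Substituting and solving: (52 − 6·√L)·3·L^(-1/2) = 13.2 gives L = 25.

L* = 25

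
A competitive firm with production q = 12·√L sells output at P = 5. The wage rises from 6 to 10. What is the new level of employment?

L* = 9

From P·MP_L = w with MP_L = 6·L^(-1/2), the labor demand is L(w) = (30/w)^(2).
At w = 6: L = 25. At w = 10: L = 9.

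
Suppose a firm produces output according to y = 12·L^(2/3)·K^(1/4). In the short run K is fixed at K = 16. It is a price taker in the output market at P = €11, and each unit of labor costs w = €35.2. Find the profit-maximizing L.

L* = 125

With K = 16, MP_L = (2/3)·12·L^(-1/3)·16^(1/4) = 16·L^(-1/3).
Profit maximization for a price taker requires P·MP_L = w: 11·16·L^(-1/3) = 35.2.
So L^(-1/3) = 0.2, which gives L = 125.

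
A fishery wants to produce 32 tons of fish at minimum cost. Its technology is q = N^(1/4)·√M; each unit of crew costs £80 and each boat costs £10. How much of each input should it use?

Cost minimization requires the marginal rate of technical substitution to equal the input-price ratio: MP_N/MP_M = w/r.
Here MP_N/MP_M = (1/4)·(M/N)/(1/2) = 0.5·(M/N). Setting this equal to 80/10 = 8 gives M = 16N.
Substituting into q = 32: N^(1/4)·(16N)^(1/2) = 32.
Solving, N = 16 and M = 256.

N* = 16, M* = 256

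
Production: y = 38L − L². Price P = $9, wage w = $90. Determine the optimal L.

The marginal product of L is MP_L = 38 − 2L.
A price-taking firm hires until the value of the marginal product equals the wage: P·MP_L = w, so 9·(38 − 2L) = 90.
Then 38 − 2L = 10, giving L = 14.

L* = 14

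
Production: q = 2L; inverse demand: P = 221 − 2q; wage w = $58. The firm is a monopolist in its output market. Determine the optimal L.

Marginal revenue from the inverse demand is MR = 221 − 4q.
The marginal product is MP_L = 2.
A monopolist hires until marginal revenue product equals the wage: MR·MP_L = w.
(221 − 8L)·2 = 58, so L = 24.

L* = 24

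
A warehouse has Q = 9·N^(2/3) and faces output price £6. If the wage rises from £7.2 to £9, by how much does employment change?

From P·MP_N = w with MP_N = 6·N^(-1/3), the labor demand is N(w) = (36/w)^(3).
At w = 7.2: N = 125. At w = 9: N = 64.
ΔN = 64 − 125 = -61.

ΔN = -61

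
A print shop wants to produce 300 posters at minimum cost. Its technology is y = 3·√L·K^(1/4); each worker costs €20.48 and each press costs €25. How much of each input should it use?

Cost minimization requires the marginal rate of technical substitution to equal the input-price ratio: MP_L/MP_K = w/r.
Here MP_L/MP_K = (1/2)·(K/L)/(1/4) = 2·(K/L). Setting this equal to 20.48/25 = 0.8192 gives K = 0.4096L.
Substituting into y = 300: 3·L^(1/2)·(0.4096L)^(1/4) = 300.
Solving, L = 625 and K = 256.

L* = 625, K* = 256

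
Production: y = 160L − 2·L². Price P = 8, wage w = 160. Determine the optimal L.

The marginal product of L is MP_L = 160 − 4L.
A price-taking firm hires until the value of the marginal product equals the wage: P·MP_L = w, so 8·(160 − 4L) = 160.
Then 160 − 4L = 20, giving L = 35.

L* = 35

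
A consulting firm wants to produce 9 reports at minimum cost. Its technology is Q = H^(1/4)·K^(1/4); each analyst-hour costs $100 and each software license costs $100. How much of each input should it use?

Cost minimization requires the marginal rate of technical substitution to equal the input-price ratio: MP_H/MP_K = w/r.
Here MP_H/MP_K = (1/4)·(K/H)/(1/4) = (K/H). Setting this equal to 100/100 = 1 gives K = H.
Substituting into Q = 9: H^(1/4)·(H)^(1/4) = 9.
Solving, H = 81 and K = 81.

H* = 81, K* = 81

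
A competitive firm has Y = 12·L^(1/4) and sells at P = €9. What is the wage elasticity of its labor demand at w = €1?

MP_L = (1/4)·12·L^(-3/4), so P·MP_L = w gives 27·L^(-3/4) = w.
Solving, L(w) = (27/w)^(4/3). This is a constant-elasticity form: L ∝ w^(−4/3), so ε = −4/3.

ε = -4/3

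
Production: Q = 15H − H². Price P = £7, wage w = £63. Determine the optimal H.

H* = 3

The marginal product of H is MP_H = 15 − 2H.
A price-taking firm hires until the value of the marginal product equals the wage: P·MP_H = w, so 7·(15 − 2H) = 63.
Then 15 − 2H = 9, giving H = 3.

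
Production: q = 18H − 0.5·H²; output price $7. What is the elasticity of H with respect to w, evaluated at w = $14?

From P·MP_H = w with MP_H = 18 − H, labor demand is H(w) = 18 − w/7.
dH/dw = −1/(7) = -1/7.
At w = 14, H = 16, so ε = (dH/dw)·(w/H) = (-1/7)·(14/16) = -0.125.

ε = -0.125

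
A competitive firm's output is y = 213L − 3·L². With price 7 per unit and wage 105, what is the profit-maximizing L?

The marginal product of L is MP_L = 213 − 6L.
A price-taking firm hires until the value of the marginal product equals the wage: P·MP_L = w, so 7·(213 − 6L) = 105.
Then 213 − 6L = 15, giving L = 33.

L* = 33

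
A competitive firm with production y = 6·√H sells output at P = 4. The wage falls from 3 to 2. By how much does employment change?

ΔH = 20

From P·MP_H = w with MP_H = 3·H^(-1/2), the labor demand is H(w) = (12/w)^(2).
At w = 3: H = 16. At w = 2: H = 36.
ΔH = 36 − 16 = 20.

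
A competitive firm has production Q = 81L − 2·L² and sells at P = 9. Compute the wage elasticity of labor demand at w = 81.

From P·MP_L = w with MP_L = 81 − 4L, labor demand is L(w) = (81 − w/9)/4.
dL/dw = −1/(36) = -1/36.
At w = 81, L = 18, so ε = (dL/dw)·(w/L) = (-1/36)·(81/18) = -0.125.

ε = -0.125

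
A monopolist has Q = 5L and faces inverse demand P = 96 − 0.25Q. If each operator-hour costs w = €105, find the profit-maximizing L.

L* = 30

Marginal revenue from the inverse demand is MR = 96 − 0.5Q.
The marginal product is MP_L = 5.
A monopolist hires until marginal revenue product equals the wage: MR·MP_L = w.
(96 − 2.5L)·5 = 105, so L = 30.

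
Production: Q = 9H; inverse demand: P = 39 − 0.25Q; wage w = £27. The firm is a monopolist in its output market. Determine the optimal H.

Marginal revenue from the inverse demand is MR = 39 − 0.5Q.
The marginal product is MP_H = 9.
A monopolist hires until marginal revenue product equals the wage: MR·MP_H = w.
(39 − 4.5H)·9 = 27, so H = 8.

H* = 8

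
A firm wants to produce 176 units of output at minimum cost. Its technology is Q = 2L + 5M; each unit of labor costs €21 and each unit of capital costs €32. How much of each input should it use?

L* = 0, M* = 35.2

The inputs are perfect substitutes, so the firm uses whichever has the lower cost per unit of output.
Cost per unit of output via L is w/2 = 10.5; via M it is r/5 = 6.4. M is cheaper.
Producing Q = 176 with M alone: L = 0, M = 35.2.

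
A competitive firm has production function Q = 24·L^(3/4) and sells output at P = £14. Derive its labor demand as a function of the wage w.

L(w) = (252/w)^(4)

MP_L = (3/4)·24·L^(-1/4) = 18·L^(-1/4).
Setting P·MP_L = w: 252·L^(-1/4) = w.
Solving for L: L^(-1/4) = w/252, so L = (252/w)^(4).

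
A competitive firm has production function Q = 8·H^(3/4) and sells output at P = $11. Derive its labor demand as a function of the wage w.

H(w) = (66/w)^(4)

MP_H = (3/4)·8·H^(-1/4) = 6·H^(-1/4).
Setting P·MP_H = w: 66·H^(-1/4) = w.
Solving for H: H^(-1/4) = w/66, so H = (66/w)^(4).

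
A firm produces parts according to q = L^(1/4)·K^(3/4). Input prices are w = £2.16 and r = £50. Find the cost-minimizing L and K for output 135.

Cost minimization requires the marginal rate of technical substitution to equal the input-price ratio: MP_L/MP_K = w/r.
Here MP_L/MP_K = (1/4)·(K/L)/(3/4) = (1/3)·(K/L). Setting this equal to 2.16/50 = 0.0432 gives K = 0.1296L.
Substituting into q = 135: L^(1/4)·(0.1296L)^(3/4) = 135.
Solving, L = 625 and K = 81.

L* = 625, K* = 81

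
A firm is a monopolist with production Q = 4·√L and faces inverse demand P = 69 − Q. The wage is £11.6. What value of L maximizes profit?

L* = 25

Marginal revenue from the inverse demand is MR = 69 − 2Q.
The marginal product is MP_L = 2·L^(-1/2).
A monopolist hires until marginal revenue product equals the wage: MR·MP_L = w.
At L, Q = 4·√L. Substituting and solving: (69 − 8·√L)·2·L^(-1/2) = 11.6 gives L = 25.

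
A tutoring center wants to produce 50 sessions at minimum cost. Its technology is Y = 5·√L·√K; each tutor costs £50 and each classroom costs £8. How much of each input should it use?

L* = 4, K* = 25

Cost minimization requires the marginal rate of technical substitution to equal the input-price ratio: MP_L/MP_K = w/r.
Here MP_L/MP_K = (1/2)·(K/L)/(1/2) = (K/L). Setting this equal to 50/8 = 6.25 gives K = 6.25L.
Substituting into Y = 50: 5·L^(1/2)·(6.25L)^(1/2) = 50.
Solving, L = 4 and K = 25.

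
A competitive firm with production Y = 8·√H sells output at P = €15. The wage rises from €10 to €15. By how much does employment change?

From P·MP_H = w with MP_H = 4·H^(-1/2), the labor demand is H(w) = (60/w)^(2).
At w = 10: H = 36. At w = 15: H = 16.
ΔH = 16 − 36 = -20.

ΔH = -20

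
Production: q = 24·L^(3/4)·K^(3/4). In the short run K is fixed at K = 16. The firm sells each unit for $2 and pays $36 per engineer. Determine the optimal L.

With K = 16, MP_L = (3/4)·24·L^(-1/4)·16^(3/4) = 144·L^(-1/4).
Profit maximization for a price taker requires P·MP_L = w: 2·144·L^(-1/4) = 36.
So L^(-1/4) = 0.125, which gives L = 4096.

L* = 4096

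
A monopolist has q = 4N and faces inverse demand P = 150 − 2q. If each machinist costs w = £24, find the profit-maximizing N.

Marginal revenue from the inverse demand is MR = 150 − 4q.
The marginal product is MP_N = 4.
A monopolist hires until marginal revenue product equals the wage: MR·MP_N = w.
(150 − 16N)·4 = 24, so N = 9.

N* = 9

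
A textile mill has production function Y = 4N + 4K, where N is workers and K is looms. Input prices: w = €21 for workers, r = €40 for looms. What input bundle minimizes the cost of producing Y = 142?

The inputs are perfect substitutes, so the firm uses whichever has the lower cost per unit of output.
Cost per unit of output via N is w/4 = 5.25; via K it is r/4 = 10. N is cheaper.
Producing Y = 142 with N alone: N = 35.5, K = 0.

N* = 35.5, K* = 0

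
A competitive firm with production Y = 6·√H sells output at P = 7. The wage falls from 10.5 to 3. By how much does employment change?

From P·MP_H = w with MP_H = 3·H^(-1/2), the labor demand is H(w) = (21/w)^(2).
At w = 10.5: H = 4. At w = 3: H = 49.
ΔH = 49 − 4 = 45.

ΔH = 45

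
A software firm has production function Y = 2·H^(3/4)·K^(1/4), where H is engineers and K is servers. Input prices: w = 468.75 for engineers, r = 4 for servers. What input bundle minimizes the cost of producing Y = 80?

H* = 16, K* = 625

Cost minimization requires the marginal rate of technical substitution to equal the input-price ratio: MP_H/MP_K = w/r.
Here MP_H/MP_K = (3/4)·(K/H)/(1/4) = 3·(K/H). Setting this equal to 468.75/4 = 117.1875 gives K = 39.0625H.
Substituting into Y = 80: 2·H^(3/4)·(39.0625H)^(1/4) = 80.
Solving, H = 16 and K = 625.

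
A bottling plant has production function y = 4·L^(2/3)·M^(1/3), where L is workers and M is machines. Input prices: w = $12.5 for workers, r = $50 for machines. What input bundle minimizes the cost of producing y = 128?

L* = 64, M* = 8

Cost minimization requires the marginal rate of technical substitution to equal the input-price ratio: MP_L/MP_M = w/r.
Here MP_L/MP_M = (2/3)·(M/L)/(1/3) = 2·(M/L). Setting this equal to 12.5/50 = 0.25 gives M = 0.125L.
Substituting into y = 128: 4·L^(2/3)·(0.125L)^(1/3) = 128.
Solving, L = 64 and M = 8.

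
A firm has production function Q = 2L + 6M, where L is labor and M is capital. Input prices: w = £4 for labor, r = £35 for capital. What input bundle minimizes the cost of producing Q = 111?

L* = 55.5, M* = 0

The inputs are perfect substitutes, so the firm uses whichever has the lower cost per unit of output.
Cost per unit of output via L is w/2 = 2; via M it is r/6 = 35/6. L is cheaper.
Producing Q = 111 with L alone: L = 55.5, M = 0.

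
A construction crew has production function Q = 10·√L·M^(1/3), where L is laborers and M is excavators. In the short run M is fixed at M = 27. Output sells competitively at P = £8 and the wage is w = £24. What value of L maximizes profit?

With M = 27, MP_L = (1/2)·10·L^(-1/2)·27^(1/3) = 15·L^(-1/2).
Profit maximization for a price taker requires P·MP_L = w: 8·15·L^(-1/2) = 24.
So L^(-1/2) = 0.2, which gives L = 25.

L* = 25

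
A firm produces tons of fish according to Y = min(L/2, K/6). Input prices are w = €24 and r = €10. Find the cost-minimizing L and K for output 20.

With a fixed-proportions technology, the cost-minimizing bundle uses no slack in either input: L/2 = K/6 = Y.
So L = 2·20 = 40 and K = 6·20 = 120.

L* = 40, K* = 120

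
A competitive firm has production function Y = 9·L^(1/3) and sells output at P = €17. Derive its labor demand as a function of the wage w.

L(w) = (51/w)^(3/2)

MP_L = (1/3)·9·L^(-2/3) = 3·L^(-2/3).
Setting P·MP_L = w: 51·L^(-2/3) = w.
Solving for L: L^(-2/3) = w/51, so L = (51/w)^(3/2).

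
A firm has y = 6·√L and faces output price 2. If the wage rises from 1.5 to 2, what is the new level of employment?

From P·MP_L = w with MP_L = 3·L^(-1/2), the labor demand is L(w) = (6/w)^(2).
At w = 1.5: L = 16. At w = 2: L = 9.

L* = 9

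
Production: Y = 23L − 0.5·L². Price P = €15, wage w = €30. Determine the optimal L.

L* = 21

The marginal product of L is MP_L = 23 − L.
A price-taking firm hires until the value of the marginal product equals the wage: P·MP_L = w, so 15·(23 − L) = 30.
Then 23 − L = 2, giving L = 21.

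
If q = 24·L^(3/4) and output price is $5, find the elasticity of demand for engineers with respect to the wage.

MP_L = (3/4)·24·L^(-1/4), so P·MP_L = w gives 90·L^(-1/4) = w.
Solving, L(w) = (90/w)^(4). This is a constant-elasticity form: L ∝ w^(−4), so ε = −4.

ε = -4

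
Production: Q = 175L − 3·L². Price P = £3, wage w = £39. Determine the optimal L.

The marginal product of L is MP_L = 175 − 6L.
A price-taking firm hires until the value of the marginal product equals the wage: P·MP_L = w, so 3·(175 − 6L) = 39.
Then 175 − 6L = 13, giving L = 27.

L* = 27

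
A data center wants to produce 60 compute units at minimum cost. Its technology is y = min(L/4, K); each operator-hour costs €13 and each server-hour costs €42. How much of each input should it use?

L* = 240, K* = 60

With a fixed-proportions technology, the cost-minimizing bundle uses no slack in either input: L/4 = K = y.
So L = 4·60 = 240 and K = 60.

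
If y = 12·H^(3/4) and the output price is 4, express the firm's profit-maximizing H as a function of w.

MP_H = (3/4)·12·H^(-1/4) = 9·H^(-1/4).
Setting P·MP_H = w: 36·H^(-1/4) = w.
Solving for H: H^(-1/4) = w/36, so H = (36/w)^(4).

H(w) = 1679616/w^(4)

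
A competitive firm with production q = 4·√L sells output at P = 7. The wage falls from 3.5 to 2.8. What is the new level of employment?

From P·MP_L = w with MP_L = 2·L^(-1/2), the labor demand is L(w) = (14/w)^(2).
At w = 3.5: L = 16. At w = 2.8: L = 25.

L* = 25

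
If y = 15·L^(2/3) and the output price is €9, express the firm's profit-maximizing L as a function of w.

L(w) = 729000/w³

MP_L = (2/3)·15·L^(-1/3) = 10·L^(-1/3).
Setting P·MP_L = w: 90·L^(-1/3) = w.
Solving for L: L^(-1/3) = w/90, so L = (90/w)^(3).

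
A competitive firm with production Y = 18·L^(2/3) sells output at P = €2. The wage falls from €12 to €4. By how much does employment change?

ΔL = 208

From P·MP_L = w with MP_L = 12·L^(-1/3), the labor demand is L(w) = (24/w)^(3).
At w = 12: L = 8. At w = 4: L = 216.
ΔL = 216 − 8 = 208.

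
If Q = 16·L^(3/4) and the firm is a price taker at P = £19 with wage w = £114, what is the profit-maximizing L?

L* = 16

MP_L = (3/4)·16·L^(-1/4) = 12·L^(-1/4).
Profit maximization for a price taker requires P·MP_L = w: 19·12·L^(-1/4) = 114.
So L^(-1/4) = 0.5, which gives L = 16.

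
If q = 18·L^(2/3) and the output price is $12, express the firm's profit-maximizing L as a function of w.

L(w) = 2985984/w³

MP_L = (2/3)·18·L^(-1/3) = 12·L^(-1/3).
Setting P·MP_L = w: 144·L^(-1/3) = w.
Solving for L: L^(-1/3) = w/144, so L = (144/w)^(3).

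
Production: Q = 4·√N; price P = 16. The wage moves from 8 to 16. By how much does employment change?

ΔN = -12

From P·MP_N = w with MP_N = 2·N^(-1/2), the labor demand is N(w) = (32/w)^(2).
At w = 8: N = 16. At w = 16: N = 4.
ΔN = 4 − 16 = -12.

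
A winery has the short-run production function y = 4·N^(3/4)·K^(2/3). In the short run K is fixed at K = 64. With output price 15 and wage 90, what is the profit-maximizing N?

With K = 64, MP_N = (3/4)·4·N^(-1/4)·64^(2/3) = 48·N^(-1/4).
Profit maximization for a price taker requires P·MP_N = w: 15·48·N^(-1/4) = 90.
So N^(-1/4) = 0.125, which gives N = 4096.

N* = 4096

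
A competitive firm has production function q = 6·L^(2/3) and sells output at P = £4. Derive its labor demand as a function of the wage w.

MP_L = (2/3)·6·L^(-1/3) = 4·L^(-1/3).
Setting P·MP_L = w: 16·L^(-1/3) = w.
Solving for L: L^(-1/3) = w/16, so L = (16/w)^(3).

L(w) = 4096/w³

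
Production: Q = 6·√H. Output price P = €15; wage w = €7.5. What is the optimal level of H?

MP_H = (1/2)·6·H^(-1/2) = 3·H^(-1/2).
Profit maximization for a price taker requires P·MP_H = w: 15·3·H^(-1/2) = 7.5.
So H^(-1/2) = 1/6, which gives H = 36.

H* = 36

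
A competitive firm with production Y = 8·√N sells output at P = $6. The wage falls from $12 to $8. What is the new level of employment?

N* = 9

From P·MP_N = w with MP_N = 4·N^(-1/2), the labor demand is N(w) = (24/w)^(2).
At w = 12: N = 4. At w = 8: N = 9.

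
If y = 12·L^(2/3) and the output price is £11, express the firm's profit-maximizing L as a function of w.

MP_L = (2/3)·12·L^(-1/3) = 8·L^(-1/3).
Setting P·MP_L = w: 88·L^(-1/3) = w.
Solving for L: L^(-1/3) = w/88, so L = (88/w)^(3).

L(w) = 681472/w³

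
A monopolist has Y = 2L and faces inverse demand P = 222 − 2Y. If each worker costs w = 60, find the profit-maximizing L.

Marginal revenue from the inverse demand is MR = 222 − 4Y.
The marginal product is MP_L = 2.
A monopolist hires until marginal revenue product equals the wage: MR·MP_L = w.
(222 − 8L)·2 = 60, so L = 24.

L* = 24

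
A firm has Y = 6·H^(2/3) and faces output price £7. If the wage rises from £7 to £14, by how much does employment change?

From P·MP_H = w with MP_H = 4·H^(-1/3), the labor demand is H(w) = (28/w)^(3).
At w = 7: H = 64. At w = 14: H = 8.
ΔH = 8 − 64 = -56.

ΔH = -56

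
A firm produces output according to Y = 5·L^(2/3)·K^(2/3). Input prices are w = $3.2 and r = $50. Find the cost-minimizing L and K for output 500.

Cost minimization requires the marginal rate of technical substitution to equal the input-price ratio: MP_L/MP_K = w/r.
Here MP_L/MP_K = (2/3)·(K/L)/(2/3) = (K/L). Setting this equal to 3.2/50 = 0.064 gives K = 0.064L.
Substituting into Y = 500: 5·L^(2/3)·(0.064L)^(2/3) = 500.
Solving, L = 125 and K = 8.

L* = 125, K* = 8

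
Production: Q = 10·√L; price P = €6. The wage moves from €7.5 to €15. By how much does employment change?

ΔL = -12

From P·MP_L = w with MP_L = 5·L^(-1/2), the labor demand is L(w) = (30/w)^(2).
At w = 7.5: L = 16. At w = 15: L = 4.
ΔL = 4 − 16 = -12.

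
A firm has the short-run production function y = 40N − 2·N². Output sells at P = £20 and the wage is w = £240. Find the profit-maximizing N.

The marginal product of N is MP_N = 40 − 4N.
A price-taking firm hires until the value of the marginal product equals the wage: P·MP_N = w, so 20·(40 − 4N) = 240.
Then 40 − 4N = 12, giving N = 7.

N* = 7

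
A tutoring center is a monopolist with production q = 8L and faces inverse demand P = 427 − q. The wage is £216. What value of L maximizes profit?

L* = 25

Marginal revenue from the inverse demand is MR = 427 − 2q.
The marginal product is MP_L = 8.
A monopolist hires until marginal revenue product equals the wage: MR·MP_L = w.
(427 − 16L)·8 = 216, so L = 25.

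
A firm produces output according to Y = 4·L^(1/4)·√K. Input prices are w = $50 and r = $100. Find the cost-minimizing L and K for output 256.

L* = 256, K* = 256

Cost minimization requires the marginal rate of technical substitution to equal the input-price ratio: MP_L/MP_K = w/r.
Here MP_L/MP_K = (1/4)·(K/L)/(1/2) = 0.5·(K/L). Setting this equal to 50/100 = 0.5 gives K = L.
Substituting into Y = 256: 4·L^(1/4)·(L)^(1/2) = 256.
Solving, L = 256 and K = 256.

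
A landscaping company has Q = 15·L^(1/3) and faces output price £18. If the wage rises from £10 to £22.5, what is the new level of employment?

From P·MP_L = w with MP_L = 5·L^(-2/3), the labor demand is L(w) = (90/w)^(3/2).
At w = 10: L = 27. At w = 22.5: L = 8.

L* = 8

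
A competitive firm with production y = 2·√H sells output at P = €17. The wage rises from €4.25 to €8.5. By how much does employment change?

ΔH = -12

From P·MP_H = w with MP_H = H^(-1/2), the labor demand is H(w) = (17/w)^(2).
At w = 4.25: H = 16. At w = 8.5: H = 4.
ΔH = 4 − 16 = -12.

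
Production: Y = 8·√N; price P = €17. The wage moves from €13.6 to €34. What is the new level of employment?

From P·MP_N = w with MP_N = 4·N^(-1/2), the labor demand is N(w) = (68/w)^(2).
At w = 13.6: N = 25. At w = 34: N = 4.

N* = 4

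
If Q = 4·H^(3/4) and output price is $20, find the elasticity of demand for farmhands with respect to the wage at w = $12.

ε = -4

MP_H = (3/4)·4·H^(-1/4), so P·MP_H = w gives 60·H^(-1/4) = w.
Solving, H(w) = (60/w)^(4). This is a constant-elasticity form: H ∝ w^(−4), so ε = −4.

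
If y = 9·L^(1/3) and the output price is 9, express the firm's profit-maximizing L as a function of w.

MP_L = (1/3)·9·L^(-2/3) = 3·L^(-2/3).
Setting P·MP_L = w: 27·L^(-2/3) = w.
Solving for L: L^(-2/3) = w/27, so L = (27/w)^(3/2).

L(w) = (27/w)^(3/2)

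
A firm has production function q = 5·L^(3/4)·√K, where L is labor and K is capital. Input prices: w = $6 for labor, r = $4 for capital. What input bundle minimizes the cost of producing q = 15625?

Cost minimization requires the marginal rate of technical substitution to equal the input-price ratio: MP_L/MP_K = w/r.
Here MP_L/MP_K = (3/4)·(K/L)/(1/2) = 1.5·(K/L). Setting this equal to 6/4 = 1.5 gives K = L.
Substituting into q = 15625: 5·L^(3/4)·(L)^(1/2) = 15625.
Solving, L = 625 and K = 625.

L* = 625, K* = 625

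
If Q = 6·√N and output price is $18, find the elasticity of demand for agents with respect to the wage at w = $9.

ε = -2

MP_N = (1/2)·6·N^(-1/2), so P·MP_N = w gives 54·N^(-1/2) = w.
Solving, N(w) = (54/w)^(2). This is a constant-elasticity form: N ∝ w^(−2), so ε = −2.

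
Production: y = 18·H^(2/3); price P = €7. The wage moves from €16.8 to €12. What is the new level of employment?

From P·MP_H = w with MP_H = 12·H^(-1/3), the labor demand is H(w) = (84/w)^(3).
At w = 16.8: H = 125. At w = 12: H = 343.

H* = 343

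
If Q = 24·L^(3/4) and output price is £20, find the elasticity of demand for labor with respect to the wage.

MP_L = (3/4)·24·L^(-1/4), so P·MP_L = w gives 360·L^(-1/4) = w.
Solving, L(w) = (360/w)^(4). This is a constant-elasticity form: L ∝ w^(−4), so ε = −4.

ε = -4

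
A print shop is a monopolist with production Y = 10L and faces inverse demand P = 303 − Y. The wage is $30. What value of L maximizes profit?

L* = 15

Marginal revenue from the inverse demand is MR = 303 − 2Y.
The marginal product is MP_L = 10.
A monopolist hires until marginal revenue product equals the wage: MR·MP_L = w.
(303 − 20L)·10 = 30, so L = 15.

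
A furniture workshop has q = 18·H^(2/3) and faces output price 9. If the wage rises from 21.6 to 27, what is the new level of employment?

H* = 64

From P·MP_H = w with MP_H = 12·H^(-1/3), the labor demand is H(w) = (108/w)^(3).
At w = 21.6: H = 125. At w = 27: H = 64.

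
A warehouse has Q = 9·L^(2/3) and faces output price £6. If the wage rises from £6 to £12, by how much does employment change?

ΔL = -189

From P·MP_L = w with MP_L = 6·L^(-1/3), the labor demand is L(w) = (36/w)^(3).
At w = 6: L = 216. At w = 12: L = 27.
ΔL = 27 − 216 = -189.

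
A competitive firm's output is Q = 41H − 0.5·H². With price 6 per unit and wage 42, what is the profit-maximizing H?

H* = 34

The marginal product of H is MP_H = 41 − H.
A price-taking firm hires until the value of the marginal product equals the wage: P·MP_H = w, so 6·(41 − H) = 42.
Then 41 − H = 7, giving H = 34.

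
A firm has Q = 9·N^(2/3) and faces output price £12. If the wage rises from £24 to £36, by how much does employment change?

From P·MP_N = w with MP_N = 6·N^(-1/3), the labor demand is N(w) = (72/w)^(3).
At w = 24: N = 27. At w = 36: N = 8.
ΔN = 8 − 27 = -19.

ΔN = -19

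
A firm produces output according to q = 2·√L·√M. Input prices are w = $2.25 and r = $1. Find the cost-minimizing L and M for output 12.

L* = 4, M* = 9

Cost minimization requires the marginal rate of technical substitution to equal the input-price ratio: MP_L/MP_M = w/r.
Here MP_L/MP_M = (1/2)·(M/L)/(1/2) = (M/L). Setting this equal to 2.25/1 = 2.25 gives M = 2.25L.
Substituting into q = 12: 2·L^(1/2)·(2.25L)^(1/2) = 12.
Solving, L = 4 and M = 9.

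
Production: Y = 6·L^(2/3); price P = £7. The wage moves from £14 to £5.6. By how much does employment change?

ΔL = 117

From P·MP_L = w with MP_L = 4·L^(-1/3), the labor demand is L(w) = (28/w)^(3).
At w = 14: L = 8. At w = 5.6: L = 125.
ΔL = 125 − 8 = 117.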